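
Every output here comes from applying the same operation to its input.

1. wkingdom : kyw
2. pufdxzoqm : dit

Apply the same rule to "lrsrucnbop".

zfg

The transformation: shift every letter 12 places backward in the alphabet (wrapping around), then keep only the first 3 characters.
Working it through for "lrsrucnbop": intermediate "zfgfiqbpcd", final "zfg".
(Check on "pufdxzoqm": → "ditrlncea" → "dit" ✓)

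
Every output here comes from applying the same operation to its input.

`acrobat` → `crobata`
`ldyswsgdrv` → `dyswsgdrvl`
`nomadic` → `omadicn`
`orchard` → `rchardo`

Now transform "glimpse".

The pattern: move the first character to the end.
"glimpse" → "limpseg".

limpseg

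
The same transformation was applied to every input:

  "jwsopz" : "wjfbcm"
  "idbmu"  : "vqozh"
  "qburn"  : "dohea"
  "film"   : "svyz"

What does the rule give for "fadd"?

The rule is to shift every letter 13 places forward in the alphabet (wrapping around) — i.e. ROT13.
"fadd" → "snqq".

snqq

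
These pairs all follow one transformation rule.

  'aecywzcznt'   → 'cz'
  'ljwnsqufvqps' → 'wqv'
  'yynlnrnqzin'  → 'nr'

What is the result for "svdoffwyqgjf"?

The rule is to delete the last 3 characters, then keep one character in every 3, starting at position 3 (positions 3rd, 6th, 9th, ...).
For "svdoffwyqgjf" the result is "dfq".

dfq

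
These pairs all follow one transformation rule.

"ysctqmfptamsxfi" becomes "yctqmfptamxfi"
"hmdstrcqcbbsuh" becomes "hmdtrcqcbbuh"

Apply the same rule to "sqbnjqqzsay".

What's happening: remove every "s".
Doing the same to "sqbnjqqzsay": "qbnjqqzay".

qbnjqqzay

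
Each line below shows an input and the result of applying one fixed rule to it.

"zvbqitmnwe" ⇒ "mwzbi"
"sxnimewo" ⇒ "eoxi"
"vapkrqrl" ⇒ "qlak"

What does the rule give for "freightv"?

The transformation: swap the front and back halves of the string, then keep every other character starting from the second (positions 2nd, 4th, 6th, ...).
Working it through for "freightv": intermediate "ghtvfrei", final "hvri".

hvri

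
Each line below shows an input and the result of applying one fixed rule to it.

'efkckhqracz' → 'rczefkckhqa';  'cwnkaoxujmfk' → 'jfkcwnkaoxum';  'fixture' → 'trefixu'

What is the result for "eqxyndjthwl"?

Rule — move the last 3 characters to the front (rotate right by 3), then swap the first and last characters.
On "eqxyndjthwl" that produces "twleqxyndjh".
(Check on "efkckhqracz": → "aczefkckhqr" → "rczefkckhqa" ✓)

twleqxyndjh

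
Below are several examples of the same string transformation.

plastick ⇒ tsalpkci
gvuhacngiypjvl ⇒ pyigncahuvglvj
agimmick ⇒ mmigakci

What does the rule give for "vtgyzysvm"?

What's happening: reverse the string, then move the first 3 characters to the end (rotate left by 3).
Working it through for "vtgyzysvm": intermediate "mvsyzygtv", final "yzygtvmvs".

yzygtvmvs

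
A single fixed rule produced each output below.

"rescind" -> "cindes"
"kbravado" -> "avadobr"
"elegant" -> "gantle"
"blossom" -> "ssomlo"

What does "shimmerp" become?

The transformation: delete the first character, then move the first 2 characters to the end (rotate left by 2).
So "shimmerp" becomes "mmerphi".

mmerphi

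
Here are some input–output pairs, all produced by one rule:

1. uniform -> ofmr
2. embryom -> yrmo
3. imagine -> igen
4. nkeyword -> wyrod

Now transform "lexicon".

cino

Each output is the input with this applied: delete the first 3 characters, then swap each adjacent pair of characters (1↔2, 3↔4, ...).
"lexicon" → "icon" → "cino".
(Check on "uniform": → "form" → "ofmr" ✓)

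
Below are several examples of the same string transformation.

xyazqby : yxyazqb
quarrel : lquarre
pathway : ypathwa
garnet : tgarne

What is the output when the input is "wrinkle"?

ewrinkl

The transformation: move the last character to the front.
For "wrinkle" the result is "ewrinkl".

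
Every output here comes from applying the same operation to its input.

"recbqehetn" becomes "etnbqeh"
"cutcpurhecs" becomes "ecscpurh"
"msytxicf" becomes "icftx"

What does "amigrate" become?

The rule is to delete the first 3 characters, then move the last 3 characters to the front (rotate right by 3).
Applying both steps to "amigrate": "grate", then "ategr".

ategr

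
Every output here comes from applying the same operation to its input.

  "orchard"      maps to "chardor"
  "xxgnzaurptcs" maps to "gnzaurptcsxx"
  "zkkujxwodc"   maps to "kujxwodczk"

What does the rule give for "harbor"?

rborha

The rule is to move the first 2 characters to the end (rotate left by 2).
For "harbor" the result is "rborha".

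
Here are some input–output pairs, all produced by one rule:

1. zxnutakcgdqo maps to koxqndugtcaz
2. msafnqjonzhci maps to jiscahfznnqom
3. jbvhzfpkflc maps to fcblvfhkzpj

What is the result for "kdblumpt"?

utdpbmlk

What's happening: take characters alternately from the front and the back (1st, last, 2nd, 2nd-last, ...), then swap the first and last characters.
Working it through for "kdblumpt": intermediate "ktdpbmlu", final "utdpbmlk".
(Check on "msafnqjonzhci": → "miscahfznnqoj" → "jiscahfznnqom" ✓)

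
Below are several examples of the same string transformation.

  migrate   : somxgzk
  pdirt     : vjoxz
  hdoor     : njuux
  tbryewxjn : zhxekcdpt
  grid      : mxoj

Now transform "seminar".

Each output is the input with this applied: shift every letter 6 places forward in the alphabet (wrapping around).
Doing the same to "seminar": "yksotgx".

yksotgx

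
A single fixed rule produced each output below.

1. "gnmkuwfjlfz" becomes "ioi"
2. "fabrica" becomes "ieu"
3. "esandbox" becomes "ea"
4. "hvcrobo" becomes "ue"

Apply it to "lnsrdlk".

The rule is to shift every letter 3 places forward in the alphabet (wrapping around), then keep only the vowels.
For "lnsrdlk", step one produces "oqvugon"; step two turns that into "ouo".

ouo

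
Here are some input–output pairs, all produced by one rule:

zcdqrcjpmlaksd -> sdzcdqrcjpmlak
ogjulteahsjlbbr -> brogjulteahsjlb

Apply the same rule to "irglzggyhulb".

Each output is the input with this applied: move the last 2 characters to the front (rotate right by 2).
Applying that to "irglzggyhulb" gives "lbirglzggyhu".

lbirglzggyhu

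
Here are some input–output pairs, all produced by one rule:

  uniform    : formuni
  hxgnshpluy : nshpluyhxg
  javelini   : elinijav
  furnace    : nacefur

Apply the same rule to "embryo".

The pattern: move the first 3 characters to the end (rotate left by 3).
Applying that to "embryo" gives "ryoemb".

ryoemb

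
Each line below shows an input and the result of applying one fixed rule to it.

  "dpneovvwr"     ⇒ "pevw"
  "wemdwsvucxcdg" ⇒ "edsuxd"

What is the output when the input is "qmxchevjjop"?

Looking at the pairs, the operation is to keep every other character starting from the second (positions 2nd, 4th, 6th, ...).
For "qmxchevjjop" the result is "mcejo".

mcejo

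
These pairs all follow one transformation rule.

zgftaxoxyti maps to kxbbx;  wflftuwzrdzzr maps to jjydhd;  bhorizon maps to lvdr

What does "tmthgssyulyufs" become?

Looking at the pairs, the operation is to shift every letter 4 places forward in the alphabet (wrapping around), then keep every other character starting from the second (positions 2nd, 4th, 6th, ...).
So "tmthgssyulyufs" becomes "qlwcpyw".

qlwcpyw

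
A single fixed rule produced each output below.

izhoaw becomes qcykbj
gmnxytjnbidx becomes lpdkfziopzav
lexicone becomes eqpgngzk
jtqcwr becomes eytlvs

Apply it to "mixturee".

wtggokzv

In each case the input is transformed by: swap the front and back halves of the string, then shift every letter 2 places forward in the alphabet (wrapping around).
"mixturee" → "ureemixt" → "wtggokzv".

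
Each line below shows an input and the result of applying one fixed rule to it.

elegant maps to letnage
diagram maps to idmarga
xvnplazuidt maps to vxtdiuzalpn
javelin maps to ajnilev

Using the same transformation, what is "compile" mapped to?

The transformation: reverse the string, then move the last 2 characters to the front (rotate right by 2).
Applying both steps to "compile": "elipmoc", then "ocelipm".

ocelipm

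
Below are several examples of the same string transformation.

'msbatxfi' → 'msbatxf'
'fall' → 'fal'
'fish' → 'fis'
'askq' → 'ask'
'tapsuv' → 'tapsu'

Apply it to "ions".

ion

Looking at the pairs, the operation is to delete the last character.
On "ions" that produces "ion".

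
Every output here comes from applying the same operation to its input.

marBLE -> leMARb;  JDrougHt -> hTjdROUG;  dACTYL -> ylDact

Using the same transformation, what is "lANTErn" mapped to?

Each output is the input with this applied: move the last 2 characters to the front (rotate right by 2), then flip the case of every letter.
On "lANTErn": the first step gives "rnlANTE", and the second then gives "RNLante".

RNLante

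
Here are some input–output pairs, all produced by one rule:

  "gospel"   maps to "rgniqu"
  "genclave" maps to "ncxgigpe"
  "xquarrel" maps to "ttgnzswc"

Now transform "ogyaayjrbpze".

The transformation: swap the front and back halves of the string, then shift every letter 2 places forward in the alphabet (wrapping around).
On "ogyaayjrbpze": the first step gives "jrbpzeogyaay", and the second then gives "ltdrbgqiacca".

ltdrbgqiacca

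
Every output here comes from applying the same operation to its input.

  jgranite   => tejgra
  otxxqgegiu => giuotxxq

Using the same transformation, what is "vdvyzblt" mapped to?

What's happening: swap the front and back halves of the string, then delete the first 2 characters.
"vdvyzblt" → "zbltvdvy" → "ltvdvy".

ltvdvy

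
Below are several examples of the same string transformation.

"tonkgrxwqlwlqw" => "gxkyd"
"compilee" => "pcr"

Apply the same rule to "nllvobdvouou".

aiqh

In each case the input is transformed by: keep one character in every 3, starting at position 1 (positions 1st, 4th, 7th, ...), then shift every letter 13 places forward in the alphabet (wrapping around) — i.e. ROT13.
Applying that to "nllvobdvouou" gives "aiqh".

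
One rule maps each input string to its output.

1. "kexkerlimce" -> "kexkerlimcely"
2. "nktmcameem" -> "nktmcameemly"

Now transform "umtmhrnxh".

The transformation: append "ly".
Applying that to "umtmhrnxh" gives "umtmhrnxhly".

umtmhrnxhly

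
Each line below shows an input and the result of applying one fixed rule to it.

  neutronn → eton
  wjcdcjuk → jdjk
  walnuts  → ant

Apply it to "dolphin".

The transformation: keep every other character starting from the second (positions 2nd, 4th, 6th, ...).
Doing the same to "dolphin": "opi".

opi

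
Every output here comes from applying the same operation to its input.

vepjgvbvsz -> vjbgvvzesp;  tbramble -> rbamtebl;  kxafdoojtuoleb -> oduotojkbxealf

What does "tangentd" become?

nngetdat

Each output is the input with this applied: take characters alternately from the front and the back (1st, last, 2nd, 2nd-last, ...), then swap the front and back halves of the string.
"tangentd" → "tdatnnge" → "nngetdat".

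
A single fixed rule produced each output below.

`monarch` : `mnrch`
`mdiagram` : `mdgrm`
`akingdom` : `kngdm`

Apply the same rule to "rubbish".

Rule — remove every vowel.
On "rubbish" that produces "rbbsh".

rbbsh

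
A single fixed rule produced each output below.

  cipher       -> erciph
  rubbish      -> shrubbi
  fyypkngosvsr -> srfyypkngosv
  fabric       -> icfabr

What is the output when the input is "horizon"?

onhoriz

The pattern: move the last 2 characters to the front (rotate right by 2).
On "horizon" that produces "onhoriz".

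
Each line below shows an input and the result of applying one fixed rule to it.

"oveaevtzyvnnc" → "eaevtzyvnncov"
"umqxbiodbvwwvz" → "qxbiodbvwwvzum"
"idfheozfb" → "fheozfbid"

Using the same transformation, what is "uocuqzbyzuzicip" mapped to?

Each output is the input with this applied: move the first 2 characters to the end (rotate left by 2).
So "uocuqzbyzuzicip" becomes "cuqzbyzuzicipuo".

cuqzbyzuzicipuo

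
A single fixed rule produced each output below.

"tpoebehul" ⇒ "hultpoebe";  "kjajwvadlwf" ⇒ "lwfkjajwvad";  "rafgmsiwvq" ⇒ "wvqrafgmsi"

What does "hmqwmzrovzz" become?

Rule — move the last 3 characters to the front (rotate right by 3).
Applying that to "hmqwmzrovzz" gives "vzzhmqwmzro".

vzzhmqwmzro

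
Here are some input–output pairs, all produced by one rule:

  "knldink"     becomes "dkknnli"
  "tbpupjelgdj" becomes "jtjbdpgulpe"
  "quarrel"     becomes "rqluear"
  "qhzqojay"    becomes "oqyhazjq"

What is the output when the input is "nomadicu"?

Each output is the input with this applied: take characters alternately from the front and the back (1st, last, 2nd, 2nd-last, ...), then move the last character to the front.
Working it through for "nomadicu": intermediate "nuocmiad", final "dnuocmia".

dnuocmia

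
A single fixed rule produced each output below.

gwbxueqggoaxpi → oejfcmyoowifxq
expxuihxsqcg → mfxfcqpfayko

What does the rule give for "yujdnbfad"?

gcrlvjnil

The rule is to shift every letter 8 places forward in the alphabet (wrapping around).
Doing the same to "yujdnbfad": "gcrlvjnil".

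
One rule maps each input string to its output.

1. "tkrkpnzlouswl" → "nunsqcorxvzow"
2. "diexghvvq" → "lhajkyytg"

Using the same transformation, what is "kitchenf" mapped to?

lwfkhqin

In each case the input is transformed by: shift every letter 3 places forward in the alphabet (wrapping around), then move the first character to the end.
On "kitchenf": the first step gives "nlwfkhqi", and the second then gives "lwfkhqin".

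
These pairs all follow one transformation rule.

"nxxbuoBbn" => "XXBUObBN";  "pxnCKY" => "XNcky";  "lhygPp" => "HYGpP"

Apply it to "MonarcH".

ONARCh

The rule is to flip the case of every letter, then delete the first character.
Starting from "MonarcH": after the first operation, "mONARCh"; after the second, "ONARCh".
(Check on "pxnCKY": → "PXNcky" → "XNcky" ✓)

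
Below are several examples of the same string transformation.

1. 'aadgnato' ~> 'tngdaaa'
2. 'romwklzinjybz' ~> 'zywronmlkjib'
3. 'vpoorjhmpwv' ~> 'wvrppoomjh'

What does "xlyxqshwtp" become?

yxxwtsqlh

Rule — delete the last character, then sort the characters into reverse alphabetical order.
"xlyxqshwtp" → "xlyxqshwt" → "yxxwtsqlh".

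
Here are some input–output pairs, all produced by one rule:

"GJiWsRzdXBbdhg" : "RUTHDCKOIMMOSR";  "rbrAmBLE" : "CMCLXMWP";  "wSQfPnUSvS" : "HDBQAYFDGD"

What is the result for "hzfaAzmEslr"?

The pattern: shift every letter 11 places forward in the alphabet (wrapping around), then convert every letter to uppercase.
For "hzfaAzmEslr", step one produces "skqlLkxPdwc"; step two turns that into "SKQLLKXPDWC".

SKQLLKXPDWC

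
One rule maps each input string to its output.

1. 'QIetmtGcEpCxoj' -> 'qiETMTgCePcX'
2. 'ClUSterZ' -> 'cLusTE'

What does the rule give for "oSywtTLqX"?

OsYWTtl

Rule — flip the case of every letter, then delete the last 2 characters.
"oSywtTLqX" → "OsYWTtl".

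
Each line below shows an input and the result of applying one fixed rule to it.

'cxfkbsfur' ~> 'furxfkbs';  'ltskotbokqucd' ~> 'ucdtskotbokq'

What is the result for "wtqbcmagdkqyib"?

The pattern: delete the first character, then move the last 3 characters to the front (rotate right by 3).
Applying both steps to "wtqbcmagdkqyib": "tqbcmagdkqyib", then "yibtqbcmagdkq".

yibtqbcmagdkq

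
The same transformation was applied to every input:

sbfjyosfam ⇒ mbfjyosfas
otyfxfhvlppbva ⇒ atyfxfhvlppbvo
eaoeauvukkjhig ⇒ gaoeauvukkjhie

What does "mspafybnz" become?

zspafybnm

In each case the input is transformed by: swap the first and last characters.
Doing the same to "mspafybnz": "zspafybnm".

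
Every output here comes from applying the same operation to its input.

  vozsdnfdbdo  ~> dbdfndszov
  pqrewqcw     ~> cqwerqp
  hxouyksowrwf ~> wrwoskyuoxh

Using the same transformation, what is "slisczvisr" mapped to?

sivzcsils

The pattern: delete the last character, then reverse the string.
"slisczvisr" → "sivzcsils".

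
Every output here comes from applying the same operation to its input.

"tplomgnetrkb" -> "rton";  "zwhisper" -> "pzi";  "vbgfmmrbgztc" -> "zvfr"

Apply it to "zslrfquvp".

The pattern: move the last 3 characters to the front (rotate right by 3), then keep one character in every 3, starting at position 1 (positions 1st, 4th, 7th, ...).
For "zslrfquvp", step one produces "uvpzslrfq"; step two turns that into "uzr".

uzr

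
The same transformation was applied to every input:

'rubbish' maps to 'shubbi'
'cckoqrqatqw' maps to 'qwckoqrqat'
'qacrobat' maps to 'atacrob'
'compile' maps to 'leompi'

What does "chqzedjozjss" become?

Each output is the input with this applied: delete the first character, then move the last 2 characters to the front (rotate right by 2).
On "chqzedjozjss": the first step gives "hqzedjozjss", and the second then gives "sshqzedjozj".

sshqzedjozj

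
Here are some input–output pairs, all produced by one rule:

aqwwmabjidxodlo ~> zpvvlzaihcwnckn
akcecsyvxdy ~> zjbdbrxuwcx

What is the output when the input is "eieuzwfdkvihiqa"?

The transformation: shift every letter 1 place backward in the alphabet (wrapping around).
For "eieuzwfdkvihiqa" the result is "dhdtyvecjuhghpz".

dhdtyvecjuhghpz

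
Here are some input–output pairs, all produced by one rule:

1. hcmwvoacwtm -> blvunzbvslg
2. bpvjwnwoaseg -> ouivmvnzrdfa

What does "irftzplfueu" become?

qesyoketdth

Rule — shift every letter 1 place backward in the alphabet (wrapping around), then move the first character to the end.
"irftzplfueu" → "hqesyoketdt" → "qesyoketdth".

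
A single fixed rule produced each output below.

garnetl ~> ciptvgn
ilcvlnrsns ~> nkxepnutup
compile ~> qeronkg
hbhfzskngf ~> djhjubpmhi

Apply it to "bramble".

In each case the input is transformed by: swap each adjacent pair of characters (1↔2, 3↔4, ...), then shift every letter 2 places forward in the alphabet (wrapping around).
Working it through for "bramble": intermediate "rbmalbe", final "tdocndg".

tdocndg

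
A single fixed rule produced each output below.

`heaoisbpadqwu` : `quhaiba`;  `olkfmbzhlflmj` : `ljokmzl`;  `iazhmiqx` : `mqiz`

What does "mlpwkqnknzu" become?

numpkn

Looking at the pairs, the operation is to keep every other character starting from the first (positions 1st, 3rd, 5th, ...), then move the last 2 characters to the front (rotate right by 2).
For "mlpwkqnknzu" the result is "numpkn".
(Check on "olkfmbzhlflmj": → "okmzllj" → "ljokmzl" ✓)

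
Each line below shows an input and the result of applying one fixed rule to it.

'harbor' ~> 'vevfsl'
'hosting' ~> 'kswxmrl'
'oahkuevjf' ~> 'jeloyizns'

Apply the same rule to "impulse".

iqtypwm

The transformation: shift every letter 4 places forward in the alphabet (wrapping around), then swap the first and last characters.
"impulse" → "iqtypwm".
(Check on "harbor": → "levfsv" → "vevfsl" ✓)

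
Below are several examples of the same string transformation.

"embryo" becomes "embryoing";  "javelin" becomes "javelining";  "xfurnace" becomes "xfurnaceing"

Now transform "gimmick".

The pattern: append "ing".
"gimmick" → "gimmicking".

gimmicking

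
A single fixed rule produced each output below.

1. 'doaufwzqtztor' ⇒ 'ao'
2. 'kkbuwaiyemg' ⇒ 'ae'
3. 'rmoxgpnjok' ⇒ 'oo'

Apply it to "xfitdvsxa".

ia

The rule is to keep one character in every 3, starting at position 3 (positions 3rd, 6th, 9th, ...), then keep only the vowels.
On "xfitdvsxa": the first step gives "iva", and the second then gives "ia".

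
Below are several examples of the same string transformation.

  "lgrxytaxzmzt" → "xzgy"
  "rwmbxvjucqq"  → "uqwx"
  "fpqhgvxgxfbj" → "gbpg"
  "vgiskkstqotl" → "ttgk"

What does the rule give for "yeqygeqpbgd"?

Looking at the pairs, the operation is to keep one character in every 3, starting at position 2 (positions 2nd, 5th, 8th, ...), then move the first 2 characters to the end (rotate left by 2).
"yeqygeqpbgd" → "egpd" → "pdeg".

pdeg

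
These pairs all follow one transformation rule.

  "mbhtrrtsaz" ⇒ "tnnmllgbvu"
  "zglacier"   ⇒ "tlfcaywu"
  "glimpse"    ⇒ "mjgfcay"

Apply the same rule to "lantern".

Looking at the pairs, the operation is to sort the characters into reverse alphabetical order, then shift every letter 6 places backward in the alphabet (wrapping around).
Starting from "lantern": after the first operation, "trnnlea"; after the second, "nlhhfyu".
(Check on "zglacier": → "zrligeca" → "tlfcaywu" ✓)

nlhhfyu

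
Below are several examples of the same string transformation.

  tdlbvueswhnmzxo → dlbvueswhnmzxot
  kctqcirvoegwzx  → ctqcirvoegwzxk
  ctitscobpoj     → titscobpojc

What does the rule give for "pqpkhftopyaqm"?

qpkhftopyaqmp

The pattern: move the first character to the end.
On "pqpkhftopyaqm" that produces "qpkhftopyaqmp".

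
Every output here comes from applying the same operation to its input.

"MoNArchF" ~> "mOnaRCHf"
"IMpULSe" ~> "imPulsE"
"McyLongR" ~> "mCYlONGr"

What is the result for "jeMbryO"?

JEmBRYo

The transformation: flip the case of every letter.
So "jeMbryO" becomes "JEmBRYo".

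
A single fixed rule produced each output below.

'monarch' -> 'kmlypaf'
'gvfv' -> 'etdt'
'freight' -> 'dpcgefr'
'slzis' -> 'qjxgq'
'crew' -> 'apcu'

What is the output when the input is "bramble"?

Looking at the pairs, the operation is to shift every letter 2 places backward in the alphabet (wrapping around).
So "bramble" becomes "zpykzjc".

zpykzjc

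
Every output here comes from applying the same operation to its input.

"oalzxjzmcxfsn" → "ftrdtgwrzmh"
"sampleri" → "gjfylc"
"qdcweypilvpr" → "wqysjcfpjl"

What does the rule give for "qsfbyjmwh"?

zvsdgqb

What's happening: shift every letter 6 places backward in the alphabet (wrapping around), then delete the first 2 characters.
"qsfbyjmwh" → "zvsdgqb".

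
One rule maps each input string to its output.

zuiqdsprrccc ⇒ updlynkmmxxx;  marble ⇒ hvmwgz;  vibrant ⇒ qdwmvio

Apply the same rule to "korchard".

The transformation: shift every letter 5 places backward in the alphabet (wrapping around).
For "korchard" the result is "fjmxcvmy".

fjmxcvmy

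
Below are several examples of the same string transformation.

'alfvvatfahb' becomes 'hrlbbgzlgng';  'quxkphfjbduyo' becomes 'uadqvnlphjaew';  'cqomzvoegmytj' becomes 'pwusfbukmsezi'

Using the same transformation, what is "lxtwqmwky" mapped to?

The rule is to swap the first and last characters, then shift every letter 6 places forward in the alphabet (wrapping around).
Starting from "lxtwqmwky": after the first operation, "yxtwqmwkl"; after the second, "edzcwscqr".

edzcwscqr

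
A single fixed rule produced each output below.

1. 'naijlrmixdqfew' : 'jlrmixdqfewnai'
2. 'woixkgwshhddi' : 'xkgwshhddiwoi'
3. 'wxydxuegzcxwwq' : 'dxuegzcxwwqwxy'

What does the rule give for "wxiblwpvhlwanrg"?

blwpvhlwanrgwxi

Rule — move the first 3 characters to the end (rotate left by 3).
On "wxiblwpvhlwanrg" that produces "blwpvhlwanrgwxi".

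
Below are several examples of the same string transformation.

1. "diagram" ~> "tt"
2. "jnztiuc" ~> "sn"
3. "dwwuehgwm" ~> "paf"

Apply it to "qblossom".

el

The pattern: shift every letter 7 places backward in the alphabet (wrapping around), then keep one character in every 3, starting at position 3 (positions 3rd, 6th, 9th, ...).
Starting from "qblossom": after the first operation, "juehllhf"; after the second, "el".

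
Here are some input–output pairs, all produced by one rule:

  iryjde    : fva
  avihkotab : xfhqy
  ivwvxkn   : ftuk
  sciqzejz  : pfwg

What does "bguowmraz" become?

Each output is the input with this applied: keep every other character starting from the first (positions 1st, 3rd, 5th, ...), then shift every letter 3 places backward in the alphabet (wrapping around).
Starting from "bguowmraz": after the first operation, "buwrz"; after the second, "yrtow".

yrtow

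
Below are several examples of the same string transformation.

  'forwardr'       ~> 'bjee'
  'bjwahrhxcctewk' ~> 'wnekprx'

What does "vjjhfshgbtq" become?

In each case the input is transformed by: shift every letter 13 places forward in the alphabet (wrapping around) — i.e. ROT13, then keep every other character starting from the second (positions 2nd, 4th, 6th, ...).
Applying both steps to "vjjhfshgbtq": "iwwusfutogd", then "wuftg".

wuftg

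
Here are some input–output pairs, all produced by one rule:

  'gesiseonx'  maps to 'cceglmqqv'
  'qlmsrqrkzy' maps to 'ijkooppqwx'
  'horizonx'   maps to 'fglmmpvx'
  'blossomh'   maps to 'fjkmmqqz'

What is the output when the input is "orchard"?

Looking at the pairs, the operation is to shift every letter 2 places backward in the alphabet (wrapping around), then sort the characters into alphabetical order.
Starting from "orchard": after the first operation, "mpafypb"; after the second, "abfmppy".
(Check on "blossomh": → "zjmqqmkf" → "fjkmmqqz" ✓)

abfmppy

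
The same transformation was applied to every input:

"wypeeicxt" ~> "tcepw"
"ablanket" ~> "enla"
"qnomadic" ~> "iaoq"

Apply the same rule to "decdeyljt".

tlecd

What's happening: keep every other character starting from the first (positions 1st, 3rd, 5th, ...), then reverse the string.
On "decdeyljt" that produces "tlecd".
(Check on "qnomadic": → "qoai" → "iaoq" ✓)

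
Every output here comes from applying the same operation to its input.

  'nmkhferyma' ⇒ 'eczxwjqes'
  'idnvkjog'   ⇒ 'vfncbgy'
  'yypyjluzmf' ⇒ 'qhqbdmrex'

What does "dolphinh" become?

gdhzafz

The rule is to delete the first character, then shift every letter 8 places backward in the alphabet (wrapping around).
Applying that to "dolphinh" gives "gdhzafz".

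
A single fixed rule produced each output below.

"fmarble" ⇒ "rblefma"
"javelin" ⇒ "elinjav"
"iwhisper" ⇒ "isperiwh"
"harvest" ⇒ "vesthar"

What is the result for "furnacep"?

The transformation: move the first 3 characters to the end (rotate left by 3).
Doing the same to "furnacep": "nacepfur".

nacepfur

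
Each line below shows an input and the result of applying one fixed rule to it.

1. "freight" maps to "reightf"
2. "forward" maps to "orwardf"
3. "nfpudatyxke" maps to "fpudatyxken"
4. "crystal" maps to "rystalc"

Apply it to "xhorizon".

In each case the input is transformed by: move the first character to the end.
Applying that to "xhorizon" gives "horizonx".

horizonx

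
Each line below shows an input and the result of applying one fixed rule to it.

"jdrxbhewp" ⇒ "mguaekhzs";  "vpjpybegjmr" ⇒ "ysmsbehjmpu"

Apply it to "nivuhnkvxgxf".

In each case the input is transformed by: shift every letter 3 places forward in the alphabet (wrapping around).
"nivuhnkvxgxf" → "qlyxkqnyajai".

qlyxkqnyajai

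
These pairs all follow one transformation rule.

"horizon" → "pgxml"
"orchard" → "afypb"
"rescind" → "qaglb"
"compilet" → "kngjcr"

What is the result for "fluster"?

What's happening: shift every letter 2 places backward in the alphabet (wrapping around), then delete the first 2 characters.
Applying both steps to "fluster": "djsqrcp", then "sqrcp".

sqrcp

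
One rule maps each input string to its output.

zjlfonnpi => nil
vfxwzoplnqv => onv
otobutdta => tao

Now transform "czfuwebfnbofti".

Each output is the input with this applied: move the first 3 characters to the end (rotate left by 3), then keep one character in every 3, starting at position 3 (positions 3rd, 6th, 9th, ...).
"czfuwebfnbofti" → "uwebfnbofticzf" → "enfc".

enfc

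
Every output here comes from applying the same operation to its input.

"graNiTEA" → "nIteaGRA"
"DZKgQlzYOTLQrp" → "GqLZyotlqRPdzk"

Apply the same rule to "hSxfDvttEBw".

The transformation: flip the case of every letter, then move the first 3 characters to the end (rotate left by 3).
On "hSxfDvttEBw": the first step gives "HsXFdVTTebW", and the second then gives "FdVTTebWHsX".

FdVTTebWHsX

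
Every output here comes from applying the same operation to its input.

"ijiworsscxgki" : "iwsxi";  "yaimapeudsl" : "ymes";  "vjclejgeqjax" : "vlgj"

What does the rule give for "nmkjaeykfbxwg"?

njybg

Each output is the input with this applied: keep one character in every 3, starting at position 1 (positions 1st, 4th, 7th, ...).
For "nmkjaeykfbxwg" the result is "njybg".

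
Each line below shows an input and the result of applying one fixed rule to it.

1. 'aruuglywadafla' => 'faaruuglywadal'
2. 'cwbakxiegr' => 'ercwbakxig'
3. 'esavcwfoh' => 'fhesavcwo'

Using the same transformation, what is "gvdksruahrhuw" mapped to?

The transformation: move the last 2 characters to the front (rotate right by 2), then swap the first and last characters.
Applying both steps to "gvdksruahrhuw": "uwgvdksruahrh", then "hwgvdksruahru".

hwgvdksruahru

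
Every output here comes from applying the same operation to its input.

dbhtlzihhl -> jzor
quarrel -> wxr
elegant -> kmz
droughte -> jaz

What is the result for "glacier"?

Each output is the input with this applied: keep one character in every 3, starting at position 1 (positions 1st, 4th, 7th, ...), then shift every letter 6 places forward in the alphabet (wrapping around).
Starting from "glacier": after the first operation, "gcr"; after the second, "mix".

mix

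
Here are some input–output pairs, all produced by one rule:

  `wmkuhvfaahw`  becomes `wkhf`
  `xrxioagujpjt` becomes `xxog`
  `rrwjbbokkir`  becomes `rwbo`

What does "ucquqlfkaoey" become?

Rule — keep every other character starting from the first (positions 1st, 3rd, 5th, ...), then keep only the first 4 characters.
Applying both steps to "ucquqlfkaoey": "uqqfae", then "uqqf".
(Check on "rrwjbbokkir": → "rwbokr" → "rwbo" ✓)

uqqf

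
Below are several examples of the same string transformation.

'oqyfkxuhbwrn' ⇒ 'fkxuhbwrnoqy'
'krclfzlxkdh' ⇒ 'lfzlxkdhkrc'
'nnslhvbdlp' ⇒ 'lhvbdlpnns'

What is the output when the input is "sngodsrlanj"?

odsrlanjsng

The pattern: move the first 3 characters to the end (rotate left by 3).
So "sngodsrlanj" becomes "odsrlanjsng".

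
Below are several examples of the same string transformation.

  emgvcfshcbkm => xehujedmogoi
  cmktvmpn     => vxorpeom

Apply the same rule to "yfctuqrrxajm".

In each case the input is transformed by: shift every letter 2 places forward in the alphabet (wrapping around), then move the first 3 characters to the end (rotate left by 3).
On "yfctuqrrxajm": the first step gives "ahevwsttzclo", and the second then gives "vwsttzcloahe".

vwsttzcloahe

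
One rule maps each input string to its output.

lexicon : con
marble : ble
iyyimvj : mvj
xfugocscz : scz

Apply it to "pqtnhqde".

qde

Each output is the input with this applied: keep only the last 3 characters.
Applying that to "pqtnhqde" gives "qde".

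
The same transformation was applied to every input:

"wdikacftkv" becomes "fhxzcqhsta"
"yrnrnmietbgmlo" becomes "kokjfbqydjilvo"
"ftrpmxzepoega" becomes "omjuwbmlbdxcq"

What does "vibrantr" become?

The transformation: shift every letter 3 places backward in the alphabet (wrapping around), then move the first 2 characters to the end (rotate left by 2).
Working it through for "vibrantr": intermediate "sfyoxkqo", final "yoxkqosf".

yoxkqosf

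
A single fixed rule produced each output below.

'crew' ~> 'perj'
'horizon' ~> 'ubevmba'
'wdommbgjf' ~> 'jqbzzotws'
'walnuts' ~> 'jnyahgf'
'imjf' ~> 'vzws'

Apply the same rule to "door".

qbbe

The rule is to shift every letter 13 places forward in the alphabet (wrapping around) — i.e. ROT13.
So "door" becomes "qbbe".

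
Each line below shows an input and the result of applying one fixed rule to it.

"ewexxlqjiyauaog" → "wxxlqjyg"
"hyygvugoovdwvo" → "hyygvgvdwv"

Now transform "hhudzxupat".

Looking at the pairs, the operation is to remove every vowel.
So "hhudzxupat" becomes "hhdzxpt".

hhdzxpt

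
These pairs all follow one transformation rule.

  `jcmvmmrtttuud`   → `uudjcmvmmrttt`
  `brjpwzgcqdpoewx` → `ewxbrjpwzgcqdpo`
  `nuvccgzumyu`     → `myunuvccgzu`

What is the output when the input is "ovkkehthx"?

In each case the input is transformed by: move the last 3 characters to the front (rotate right by 3).
Applying that to "ovkkehthx" gives "thxovkkeh".

thxovkkeh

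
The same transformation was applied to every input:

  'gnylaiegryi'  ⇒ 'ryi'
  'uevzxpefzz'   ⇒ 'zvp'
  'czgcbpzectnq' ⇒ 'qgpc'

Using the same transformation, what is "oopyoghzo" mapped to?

The rule is to keep one character in every 3, starting at position 3 (positions 3rd, 6th, 9th, ...), then move the last character to the front.
"oopyoghzo" → "pgo" → "opg".

opg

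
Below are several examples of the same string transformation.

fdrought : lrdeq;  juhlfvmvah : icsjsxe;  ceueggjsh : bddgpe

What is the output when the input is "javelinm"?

bifkj

What's happening: shift every letter 3 places backward in the alphabet (wrapping around), then delete the first 3 characters.
"javelinm" → "gxsbifkj" → "bifkj".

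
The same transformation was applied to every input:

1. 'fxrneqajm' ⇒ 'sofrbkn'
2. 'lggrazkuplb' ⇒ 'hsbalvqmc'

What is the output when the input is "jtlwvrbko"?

Looking at the pairs, the operation is to shift every letter 1 place forward in the alphabet (wrapping around), then delete the first 2 characters.
For "jtlwvrbko" the result is "mxwsclp".

mxwsclp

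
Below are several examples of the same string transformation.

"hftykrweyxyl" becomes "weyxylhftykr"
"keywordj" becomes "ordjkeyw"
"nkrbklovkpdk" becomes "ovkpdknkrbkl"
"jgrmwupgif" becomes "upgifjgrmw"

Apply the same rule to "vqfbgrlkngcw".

What's happening: swap the front and back halves of the string.
Applying that to "vqfbgrlkngcw" gives "lkngcwvqfbgr".

lkngcwvqfbgr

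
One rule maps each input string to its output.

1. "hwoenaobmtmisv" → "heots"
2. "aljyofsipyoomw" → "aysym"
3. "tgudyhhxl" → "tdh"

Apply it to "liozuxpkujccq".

lzpjq

Rule — keep one character in every 3, starting at position 1 (positions 1st, 4th, 7th, ...).
"liozuxpkujccq" → "lzpjq".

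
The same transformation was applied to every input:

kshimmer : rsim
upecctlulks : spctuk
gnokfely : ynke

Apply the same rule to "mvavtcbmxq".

The pattern: move the last character to the front, then keep every other character starting from the first (positions 1st, 3rd, 5th, ...).
Starting from "mvavtcbmxq": after the first operation, "qmvavtcbmx"; after the second, "qvvcm".

qvvcm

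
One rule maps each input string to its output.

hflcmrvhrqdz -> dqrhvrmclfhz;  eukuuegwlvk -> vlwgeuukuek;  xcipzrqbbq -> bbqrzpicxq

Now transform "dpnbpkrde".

In each case the input is transformed by: reverse the string, then move the first character to the end.
On "dpnbpkrde" that produces "drkpbnpde".

drkpbnpde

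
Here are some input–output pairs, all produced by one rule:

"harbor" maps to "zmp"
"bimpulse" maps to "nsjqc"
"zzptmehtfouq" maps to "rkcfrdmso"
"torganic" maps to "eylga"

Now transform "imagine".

eglc

The rule is to delete the first 3 characters, then shift every letter 2 places backward in the alphabet (wrapping around).
Applying both steps to "imagine": "gine", then "eglc".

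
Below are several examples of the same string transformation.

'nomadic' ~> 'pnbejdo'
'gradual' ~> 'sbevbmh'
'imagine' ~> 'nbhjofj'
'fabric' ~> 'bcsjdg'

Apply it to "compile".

pnqjmfd

The transformation: shift every letter 1 place forward in the alphabet (wrapping around), then move the first character to the end.
Working it through for "compile": intermediate "dpnqjmf", final "pnqjmfd".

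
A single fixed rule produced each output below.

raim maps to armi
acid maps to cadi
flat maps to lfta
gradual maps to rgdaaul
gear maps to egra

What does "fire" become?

The transformation: swap each adjacent pair of characters (1↔2, 3↔4, ...).
So "fire" becomes "ifer".

ifer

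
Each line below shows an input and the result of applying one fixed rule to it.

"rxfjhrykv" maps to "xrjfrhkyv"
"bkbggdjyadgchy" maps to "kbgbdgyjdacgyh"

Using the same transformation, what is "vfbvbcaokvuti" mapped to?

Looking at the pairs, the operation is to swap each adjacent pair of characters (1↔2, 3↔4, ...).
Applying that to "vfbvbcaokvuti" gives "fvvbcboavktui".

fvvbcboavktui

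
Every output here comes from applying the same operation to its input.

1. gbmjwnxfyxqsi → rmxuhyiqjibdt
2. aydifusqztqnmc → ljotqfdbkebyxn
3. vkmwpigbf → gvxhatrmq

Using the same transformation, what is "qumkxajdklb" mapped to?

The transformation: shift every letter 11 places forward in the alphabet (wrapping around).
On "qumkxajdklb" that produces "bfxviluovwm".

bfxviluovwm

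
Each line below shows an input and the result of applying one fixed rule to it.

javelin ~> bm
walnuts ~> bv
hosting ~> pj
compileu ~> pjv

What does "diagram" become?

js

Looking at the pairs, the operation is to shift every letter 1 place forward in the alphabet (wrapping around), then keep one character in every 3, starting at position 2 (positions 2nd, 5th, 8th, ...).
Starting from "diagram": after the first operation, "ejbhsbn"; after the second, "js".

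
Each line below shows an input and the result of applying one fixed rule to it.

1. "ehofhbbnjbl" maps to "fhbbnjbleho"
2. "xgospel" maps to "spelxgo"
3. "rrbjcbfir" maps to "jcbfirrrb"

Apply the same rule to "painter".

nterpai

The rule is to move the first 3 characters to the end (rotate left by 3).
Applying that to "painter" gives "nterpai".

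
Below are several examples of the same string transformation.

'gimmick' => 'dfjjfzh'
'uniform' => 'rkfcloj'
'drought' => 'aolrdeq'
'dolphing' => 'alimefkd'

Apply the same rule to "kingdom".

The pattern: shift every letter 3 places backward in the alphabet (wrapping around).
For "kingdom" the result is "hfkdalj".

hfkdalj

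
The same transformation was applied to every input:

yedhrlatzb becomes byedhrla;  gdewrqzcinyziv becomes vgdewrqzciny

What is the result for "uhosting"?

guhost

Looking at the pairs, the operation is to move the last 3 characters to the front (rotate right by 3), then delete the first 2 characters.
Applying both steps to "uhosting": "inguhost", then "guhost".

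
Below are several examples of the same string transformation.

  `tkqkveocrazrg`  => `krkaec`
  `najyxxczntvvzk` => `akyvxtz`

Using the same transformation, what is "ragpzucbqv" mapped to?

Looking at the pairs, the operation is to keep every other character starting from the second (positions 2nd, 4th, 6th, ...), then take characters alternately from the front and the back (1st, last, 2nd, 2nd-last, ...).
Applying both steps to "ragpzucbqv": "apubv", then "avpbu".

avpbu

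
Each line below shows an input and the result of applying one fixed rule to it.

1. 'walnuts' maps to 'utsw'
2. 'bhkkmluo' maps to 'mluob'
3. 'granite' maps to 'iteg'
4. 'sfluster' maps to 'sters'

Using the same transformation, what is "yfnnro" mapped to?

Rule — move the first character to the end, then delete the first 3 characters.
"yfnnro" → "roy".

roy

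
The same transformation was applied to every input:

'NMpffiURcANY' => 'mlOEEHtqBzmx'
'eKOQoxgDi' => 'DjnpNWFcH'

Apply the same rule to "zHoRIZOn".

YgNqhynM

Looking at the pairs, the operation is to flip the case of every letter, then shift every letter 1 place backward in the alphabet (wrapping around).
Working it through for "zHoRIZOn": intermediate "ZhOrizoN", final "YgNqhynM".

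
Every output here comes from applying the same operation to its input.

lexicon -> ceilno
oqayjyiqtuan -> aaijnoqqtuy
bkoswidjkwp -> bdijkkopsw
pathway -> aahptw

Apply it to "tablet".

Looking at the pairs, the operation is to sort the characters into alphabetical order, then delete the last character.
For "tablet" the result is "abelt".
(Check on "lexicon": → "ceilnox" → "ceilno" ✓)

abelt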